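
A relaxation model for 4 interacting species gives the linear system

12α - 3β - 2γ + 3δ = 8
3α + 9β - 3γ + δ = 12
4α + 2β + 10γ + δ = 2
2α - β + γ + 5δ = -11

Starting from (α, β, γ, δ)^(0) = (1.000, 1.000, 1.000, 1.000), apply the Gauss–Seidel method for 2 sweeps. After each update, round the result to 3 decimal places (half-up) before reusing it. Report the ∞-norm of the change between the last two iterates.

0.617

Iteration 1:
  α = (8 - (-3)·1.000 - (-2)·1.000 - (3)·1.000) / (12) = 0.833
  β = (12 - (3)·0.833 - (-3)·1.000 - (1)·1.000) / (9) = 1.278
  γ = (2 - (4)·0.833 - (2)·1.278 - (1)·1.000) / (10) = -0.489
  δ = (-11 - (2)·0.833 - (-1)·1.278 - (1)·-0.489) / (5) = -2.180
Iteration 2:
  α = (8 - (-3)·1.278 - (-2)·-0.489 - (3)·-2.180) / (12) = 1.450
  β = (12 - (3)·1.450 - (-3)·-0.489 - (1)·-2.180) / (9) = 0.929
  γ = (2 - (4)·1.450 - (2)·0.929 - (1)·-2.180) / (10) = -0.348
  δ = (-11 - (2)·1.450 - (-1)·0.929 - (1)·-0.348) / (5) = -2.525
Change: (0.617, -0.349, 0.141, -0.345) → max |·| = 0.617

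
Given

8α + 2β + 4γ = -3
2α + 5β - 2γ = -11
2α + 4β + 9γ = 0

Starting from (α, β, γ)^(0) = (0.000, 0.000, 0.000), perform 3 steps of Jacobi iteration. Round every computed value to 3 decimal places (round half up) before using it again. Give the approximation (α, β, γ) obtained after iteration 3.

Iteration 1:
  α = (-3 - (2)·0.000 - (4)·0.000) / (8) = -0.375
  β = (-11 - (2)·0.000 - (-2)·0.000) / (5) = -2.200
  γ = (0 - (2)·0.000 - (4)·0.000) / (9) = 0.000
Iteration 2:
  α = (-3 - (2)·-2.200 - (4)·0.000) / (8) = 0.175
  β = (-11 - (2)·-0.375 - (-2)·0.000) / (5) = -2.050
  γ = (0 - (2)·-0.375 - (4)·-2.200) / (9) = 1.061
Iteration 3:
  α = (-3 - (2)·-2.050 - (4)·1.061) / (8) = -0.393
  β = (-11 - (2)·0.175 - (-2)·1.061) / (5) = -1.846
  γ = (0 - (2)·0.175 - (4)·-2.050) / (9) = 0.872

(-0.393, -1.846, 0.872)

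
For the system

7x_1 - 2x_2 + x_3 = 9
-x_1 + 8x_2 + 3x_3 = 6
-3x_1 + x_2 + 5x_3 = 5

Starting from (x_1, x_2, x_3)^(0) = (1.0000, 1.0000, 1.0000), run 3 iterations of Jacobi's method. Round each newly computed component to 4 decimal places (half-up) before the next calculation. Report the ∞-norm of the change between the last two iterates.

Iteration 1:
  x_1 = (9 - (-2)·1.0000 - (1)·1.0000) / (7) = 1.4286
  x_2 = (6 - (-1)·1.0000 - (3)·1.0000) / (8) = 0.5000
  x_3 = (5 - (-3)·1.0000 - (1)·1.0000) / (5) = 1.4000
Iteration 2:
  x_1 = (9 - (-2)·0.5000 - (1)·1.4000) / (7) = 1.2286
  x_2 = (6 - (-1)·1.4286 - (3)·1.4000) / (8) = 0.4036
  x_3 = (5 - (-3)·1.4286 - (1)·0.5000) / (5) = 1.7572
Iteration 3:
  x_1 = (9 - (-2)·0.4036 - (1)·1.7572) / (7) = 1.1500
  x_2 = (6 - (-1)·1.2286 - (3)·1.7572) / (8) = 0.2446
  x_3 = (5 - (-3)·1.2286 - (1)·0.4036) / (5) = 1.6564
Change: (-0.0786, -0.1590, -0.1008) → max |·| = 0.1590

0.1590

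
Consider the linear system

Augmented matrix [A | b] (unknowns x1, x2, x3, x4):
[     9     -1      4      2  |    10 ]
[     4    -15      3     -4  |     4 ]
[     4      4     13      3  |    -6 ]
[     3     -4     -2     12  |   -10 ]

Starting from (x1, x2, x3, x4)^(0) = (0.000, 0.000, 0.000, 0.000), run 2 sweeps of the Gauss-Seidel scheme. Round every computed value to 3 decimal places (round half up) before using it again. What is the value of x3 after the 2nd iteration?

Iteration 1:
  x1 = (10 - (-1)·0.000 - (4)·0.000 - (2)·0.000) / (9) = 1.111
  x2 = (4 - (4)·1.111 - (3)·0.000 - (-4)·0.000) / (-15) = 0.030
  x3 = (-6 - (4)·1.111 - (4)·0.030 - (3)·0.000) / (13) = -0.813
  x4 = (-10 - (3)·1.111 - (-4)·0.030 - (-2)·-0.813) / (12) = -1.237
Iteration 2:
  x1 = (10 - (-1)·0.030 - (4)·-0.813 - (2)·-1.237) / (9) = 1.751
  x2 = (4 - (4)·1.751 - (3)·-0.813 - (-4)·-1.237) / (-15) = 0.368
  x3 = (-6 - (4)·1.751 - (4)·0.368 - (3)·-1.237) / (13) = -0.828
  x4 = (-10 - (3)·1.751 - (-4)·0.368 - (-2)·-0.828) / (12) = -1.286

-0.828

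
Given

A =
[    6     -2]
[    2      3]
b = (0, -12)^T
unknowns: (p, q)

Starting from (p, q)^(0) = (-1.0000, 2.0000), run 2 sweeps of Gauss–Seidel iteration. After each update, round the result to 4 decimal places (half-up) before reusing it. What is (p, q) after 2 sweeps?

Iteration 1:
  p = (0 - (-2)·2.0000) / (6) = 0.6667
  q = (-12 - (2)·0.6667) / (3) = -4.4445
Iteration 2:
  p = (0 - (-2)·-4.4445) / (6) = -1.4815
  q = (-12 - (2)·-1.4815) / (3) = -3.0123

(-1.4815, -3.0123)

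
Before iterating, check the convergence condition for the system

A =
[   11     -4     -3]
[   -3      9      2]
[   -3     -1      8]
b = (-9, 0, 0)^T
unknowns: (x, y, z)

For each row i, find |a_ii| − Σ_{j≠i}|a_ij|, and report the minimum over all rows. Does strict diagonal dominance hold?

row 1: |11| − (4+3) = 4
row 2: |9| − (3+2) = 4
row 3: |8| − (3+1) = 4
minimum over rows = 4 → strictly diagonally dominant (convergence guaranteed)

4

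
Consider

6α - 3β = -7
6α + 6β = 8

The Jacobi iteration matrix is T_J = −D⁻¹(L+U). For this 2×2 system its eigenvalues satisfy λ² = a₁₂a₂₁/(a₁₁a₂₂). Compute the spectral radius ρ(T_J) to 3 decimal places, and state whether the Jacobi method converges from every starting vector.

0.707

a₁₂a₂₁/(a₁₁a₂₂) = (-3)·(6) / ((6)·(6)) = -0.500000
ρ = √|-0.500000| = √0.500000 = 0.707
ρ < 1, so Jacobi converges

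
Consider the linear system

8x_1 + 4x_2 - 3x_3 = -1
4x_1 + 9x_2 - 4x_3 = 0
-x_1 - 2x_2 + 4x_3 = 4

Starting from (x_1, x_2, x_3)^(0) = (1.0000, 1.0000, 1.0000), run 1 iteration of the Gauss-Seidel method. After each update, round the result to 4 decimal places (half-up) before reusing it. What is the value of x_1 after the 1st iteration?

Iteration 1:
  x_1 = (-1 - (4)·1.0000 - (-3)·1.0000) / (8) = -0.2500
  x_2 = (0 - (4)·-0.2500 - (-4)·1.0000) / (9) = 0.5556
  x_3 = (4 - (-1)·-0.2500 - (-2)·0.5556) / (4) = 1.2153

-0.2500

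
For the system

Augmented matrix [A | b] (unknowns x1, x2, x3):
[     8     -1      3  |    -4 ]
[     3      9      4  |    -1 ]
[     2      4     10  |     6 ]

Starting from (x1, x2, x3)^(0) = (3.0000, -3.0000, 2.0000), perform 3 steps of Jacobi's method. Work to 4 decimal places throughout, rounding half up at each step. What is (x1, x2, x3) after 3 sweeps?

Iteration 1:
  x1 = (-4 - (-1)·-3.0000 - (3)·2.0000) / (8) = -1.6250
  x2 = (-1 - (3)·3.0000 - (4)·2.0000) / (9) = -2.0000
  x3 = (6 - (2)·3.0000 - (4)·-3.0000) / (10) = 1.2000
Iteration 2:
  x1 = (-4 - (-1)·-2.0000 - (3)·1.2000) / (8) = -1.2000
  x2 = (-1 - (3)·-1.6250 - (4)·1.2000) / (9) = -0.1028
  x3 = (6 - (2)·-1.6250 - (4)·-2.0000) / (10) = 1.7250
Iteration 3:
  x1 = (-4 - (-1)·-0.1028 - (3)·1.7250) / (8) = -1.1597
  x2 = (-1 - (3)·-1.2000 - (4)·1.7250) / (9) = -0.4778
  x3 = (6 - (2)·-1.2000 - (4)·-0.1028) / (10) = 0.8811

(-1.1597, -0.4778, 0.8811)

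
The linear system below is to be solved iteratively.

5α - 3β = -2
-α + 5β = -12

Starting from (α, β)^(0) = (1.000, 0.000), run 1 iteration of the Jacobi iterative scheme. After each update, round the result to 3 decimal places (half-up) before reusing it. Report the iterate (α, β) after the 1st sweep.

Iteration 1:
  α = (-2 - (-3)·0.000) / (5) = -0.400
  β = (-12 - (-1)·1.000) / (5) = -2.200

(-0.400, -2.200)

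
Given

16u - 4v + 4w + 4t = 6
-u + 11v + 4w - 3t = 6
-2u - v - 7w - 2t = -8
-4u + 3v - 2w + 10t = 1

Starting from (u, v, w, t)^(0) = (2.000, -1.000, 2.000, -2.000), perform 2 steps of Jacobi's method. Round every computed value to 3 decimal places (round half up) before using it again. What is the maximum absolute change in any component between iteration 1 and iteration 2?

1.071

Iteration 1:
  u = (6 - (-4)·-1.000 - (4)·2.000 - (4)·-2.000) / (16) = 0.125
  v = (6 - (-1)·2.000 - (4)·2.000 - (-3)·-2.000) / (11) = -0.545
  w = (-8 - (-2)·2.000 - (-1)·-1.000 - (-2)·-2.000) / (-7) = 1.286
  t = (1 - (-4)·2.000 - (3)·-1.000 - (-2)·2.000) / (10) = 1.600
Iteration 2:
  u = (6 - (-4)·-0.545 - (4)·1.286 - (4)·1.600) / (16) = -0.483
  v = (6 - (-1)·0.125 - (4)·1.286 - (-3)·1.600) / (11) = 0.526
  w = (-8 - (-2)·0.125 - (-1)·-0.545 - (-2)·1.600) / (-7) = 0.728
  t = (1 - (-4)·0.125 - (3)·-0.545 - (-2)·1.286) / (10) = 0.571
Change: (-0.608, 1.071, -0.558, -1.029) → max |·| = 1.071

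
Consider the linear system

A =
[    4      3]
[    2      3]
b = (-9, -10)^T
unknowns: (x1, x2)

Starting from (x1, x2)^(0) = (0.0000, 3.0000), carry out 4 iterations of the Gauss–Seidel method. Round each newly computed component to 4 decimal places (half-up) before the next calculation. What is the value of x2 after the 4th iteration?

-3.2500

Iteration 1:
  x1 = (-9 - (3)·3.0000) / (4) = -4.5000
  x2 = (-10 - (2)·-4.5000) / (3) = -0.3333
Iteration 2:
  x1 = (-9 - (3)·-0.3333) / (4) = -2.0000
  x2 = (-10 - (2)·-2.0000) / (3) = -2.0000
Iteration 3:
  x1 = (-9 - (3)·-2.0000) / (4) = -0.7500
  x2 = (-10 - (2)·-0.7500) / (3) = -2.8333
Iteration 4:
  x1 = (-9 - (3)·-2.8333) / (4) = -0.1250
  x2 = (-10 - (2)·-0.1250) / (3) = -3.2500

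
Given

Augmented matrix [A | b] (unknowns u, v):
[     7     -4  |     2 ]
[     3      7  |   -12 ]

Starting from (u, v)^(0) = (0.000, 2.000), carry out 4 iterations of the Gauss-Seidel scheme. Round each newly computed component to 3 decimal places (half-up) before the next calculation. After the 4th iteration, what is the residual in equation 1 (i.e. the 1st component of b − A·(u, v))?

Iteration 1:
  u = (2 - (-4)·2.000) / (7) = 1.429
  v = (-12 - (3)·1.429) / (7) = -2.327
Iteration 2:
  u = (2 - (-4)·-2.327) / (7) = -1.044
  v = (-12 - (3)·-1.044) / (7) = -1.267
Iteration 3:
  u = (2 - (-4)·-1.267) / (7) = -0.438
  v = (-12 - (3)·-0.438) / (7) = -1.527
Iteration 4:
  u = (2 - (-4)·-1.527) / (7) = -0.587
  v = (-12 - (3)·-0.587) / (7) = -1.463
Residual b − A·x = (0.257, 0.002)

0.257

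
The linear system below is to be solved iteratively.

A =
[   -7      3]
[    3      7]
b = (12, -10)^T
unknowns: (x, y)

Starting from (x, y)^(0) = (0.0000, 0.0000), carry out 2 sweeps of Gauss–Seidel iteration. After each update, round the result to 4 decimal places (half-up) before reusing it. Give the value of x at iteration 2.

Iteration 1:
  x = (12 - (3)·0.0000) / (-7) = -1.7143
  y = (-10 - (3)·-1.7143) / (7) = -0.6939
Iteration 2:
  x = (12 - (3)·-0.6939) / (-7) = -2.0117
  y = (-10 - (3)·-2.0117) / (7) = -0.5664

-2.0117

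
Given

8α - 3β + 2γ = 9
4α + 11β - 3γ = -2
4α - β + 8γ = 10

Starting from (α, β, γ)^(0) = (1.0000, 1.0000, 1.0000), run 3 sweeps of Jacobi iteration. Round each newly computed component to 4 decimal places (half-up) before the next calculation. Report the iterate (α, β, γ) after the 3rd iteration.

(0.8281, -0.3130, 0.7983)

Iteration 1:
  α = (9 - (-3)·1.0000 - (2)·1.0000) / (8) = 1.2500
  β = (-2 - (4)·1.0000 - (-3)·1.0000) / (11) = -0.2727
  γ = (10 - (4)·1.0000 - (-1)·1.0000) / (8) = 0.8750
Iteration 2:
  α = (9 - (-3)·-0.2727 - (2)·0.8750) / (8) = 0.8040
  β = (-2 - (4)·1.2500 - (-3)·0.8750) / (11) = -0.3977
  γ = (10 - (4)·1.2500 - (-1)·-0.2727) / (8) = 0.5909
Iteration 3:
  α = (9 - (-3)·-0.3977 - (2)·0.5909) / (8) = 0.8281
  β = (-2 - (4)·0.8040 - (-3)·0.5909) / (11) = -0.3130
  γ = (10 - (4)·0.8040 - (-1)·-0.3977) / (8) = 0.7983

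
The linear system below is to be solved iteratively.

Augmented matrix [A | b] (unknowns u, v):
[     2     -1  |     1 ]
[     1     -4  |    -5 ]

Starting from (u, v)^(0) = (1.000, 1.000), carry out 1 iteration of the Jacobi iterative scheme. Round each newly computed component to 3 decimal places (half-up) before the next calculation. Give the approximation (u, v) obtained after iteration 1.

(1.000, 1.500)

Iteration 1:
  u = (1 - (-1)·1.000) / (2) = 1.000
  v = (-5 - (1)·1.000) / (-4) = 1.500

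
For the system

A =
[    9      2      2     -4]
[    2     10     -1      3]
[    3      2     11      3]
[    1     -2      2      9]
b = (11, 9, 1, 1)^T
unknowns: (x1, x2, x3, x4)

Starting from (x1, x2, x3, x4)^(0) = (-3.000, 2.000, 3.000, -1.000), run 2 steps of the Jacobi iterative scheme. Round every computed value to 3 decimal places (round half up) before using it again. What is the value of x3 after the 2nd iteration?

Iteration 1:
  x1 = (11 - (2)·2.000 - (2)·3.000 - (-4)·-1.000) / (9) = -0.333
  x2 = (9 - (2)·-3.000 - (-1)·3.000 - (3)·-1.000) / (10) = 2.100
  x3 = (1 - (3)·-3.000 - (2)·2.000 - (3)·-1.000) / (11) = 0.818
  x4 = (1 - (1)·-3.000 - (-2)·2.000 - (2)·3.000) / (9) = 0.222
Iteration 2:
  x1 = (11 - (2)·2.100 - (2)·0.818 - (-4)·0.222) / (9) = 0.672
  x2 = (9 - (2)·-0.333 - (-1)·0.818 - (3)·0.222) / (10) = 0.982
  x3 = (1 - (3)·-0.333 - (2)·2.100 - (3)·0.222) / (11) = -0.261
  x4 = (1 - (1)·-0.333 - (-2)·2.100 - (2)·0.818) / (9) = 0.433

-0.261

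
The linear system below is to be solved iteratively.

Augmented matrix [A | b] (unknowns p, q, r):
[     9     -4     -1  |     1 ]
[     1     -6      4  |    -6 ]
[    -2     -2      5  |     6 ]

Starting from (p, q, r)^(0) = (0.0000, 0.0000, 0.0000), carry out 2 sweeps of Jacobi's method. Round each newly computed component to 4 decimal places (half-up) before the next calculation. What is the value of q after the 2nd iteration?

1.8185

Iteration 1:
  p = (1 - (-4)·0.0000 - (-1)·0.0000) / (9) = 0.1111
  q = (-6 - (1)·0.0000 - (4)·0.0000) / (-6) = 1.0000
  r = (6 - (-2)·0.0000 - (-2)·0.0000) / (5) = 1.2000
Iteration 2:
  p = (1 - (-4)·1.0000 - (-1)·1.2000) / (9) = 0.6889
  q = (-6 - (1)·0.1111 - (4)·1.2000) / (-6) = 1.8185
  r = (6 - (-2)·0.1111 - (-2)·1.0000) / (5) = 1.6444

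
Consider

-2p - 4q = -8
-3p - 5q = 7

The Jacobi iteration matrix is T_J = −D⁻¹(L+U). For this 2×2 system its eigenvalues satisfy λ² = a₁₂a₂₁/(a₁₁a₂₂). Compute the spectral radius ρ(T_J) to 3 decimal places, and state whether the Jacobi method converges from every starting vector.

a₁₂a₂₁/(a₁₁a₂₂) = (-4)·(-3) / ((-2)·(-5)) = 1.200000
ρ = √|1.200000| = √1.200000 = 1.095
ρ > 1, so Jacobi diverges

1.095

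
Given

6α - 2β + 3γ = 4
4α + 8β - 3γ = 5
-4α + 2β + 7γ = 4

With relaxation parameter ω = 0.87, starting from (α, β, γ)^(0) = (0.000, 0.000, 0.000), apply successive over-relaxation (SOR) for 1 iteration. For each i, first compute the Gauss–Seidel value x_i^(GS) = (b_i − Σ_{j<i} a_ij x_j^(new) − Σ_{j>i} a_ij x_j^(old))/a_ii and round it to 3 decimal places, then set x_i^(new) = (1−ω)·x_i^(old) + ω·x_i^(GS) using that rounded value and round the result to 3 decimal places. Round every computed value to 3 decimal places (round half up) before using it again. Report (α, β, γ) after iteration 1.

Iteration 1:
  α: GS value = (4 - (-2)·0.000 - (3)·0.000) / (6) = 0.667;  α ← (1−ω)·0.000 + ω·0.667 = 0.580
  β: GS value = (5 - (4)·0.580 - (-3)·0.000) / (8) = 0.335;  β ← (1−ω)·0.000 + ω·0.335 = 0.291
  γ: GS value = (4 - (-4)·0.580 - (2)·0.291) / (7) = 0.820;  γ ← (1−ω)·0.000 + ω·0.820 = 0.713

(0.580, 0.291, 0.713)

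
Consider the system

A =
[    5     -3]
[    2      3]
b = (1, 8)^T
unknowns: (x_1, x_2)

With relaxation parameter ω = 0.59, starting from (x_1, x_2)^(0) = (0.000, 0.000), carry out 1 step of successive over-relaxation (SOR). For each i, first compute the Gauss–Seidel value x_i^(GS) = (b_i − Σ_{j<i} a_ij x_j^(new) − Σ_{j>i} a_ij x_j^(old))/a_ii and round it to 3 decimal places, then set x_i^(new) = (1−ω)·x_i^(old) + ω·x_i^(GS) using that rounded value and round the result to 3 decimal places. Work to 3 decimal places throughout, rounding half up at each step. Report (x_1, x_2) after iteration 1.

(0.118, 1.527)

Iteration 1:
  x_1: GS value = (1 - (-3)·0.000) / (5) = 0.200;  x_1 ← (1−ω)·0.000 + ω·0.200 = 0.118
  x_2: GS value = (8 - (2)·0.118) / (3) = 2.588;  x_2 ← (1−ω)·0.000 + ω·2.588 = 1.527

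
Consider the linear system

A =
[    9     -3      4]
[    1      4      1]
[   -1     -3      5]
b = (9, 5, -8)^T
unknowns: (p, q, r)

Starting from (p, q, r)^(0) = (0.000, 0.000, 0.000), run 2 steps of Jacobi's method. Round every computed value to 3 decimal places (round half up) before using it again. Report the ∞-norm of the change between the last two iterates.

Iteration 1:
  p = (9 - (-3)·0.000 - (4)·0.000) / (9) = 1.000
  q = (5 - (1)·0.000 - (1)·0.000) / (4) = 1.250
  r = (-8 - (-1)·0.000 - (-3)·0.000) / (5) = -1.600
Iteration 2:
  p = (9 - (-3)·1.250 - (4)·-1.600) / (9) = 2.128
  q = (5 - (1)·1.000 - (1)·-1.600) / (4) = 1.400
  r = (-8 - (-1)·1.000 - (-3)·1.250) / (5) = -0.650
Change: (1.128, 0.150, 0.950) → max |·| = 1.128

1.128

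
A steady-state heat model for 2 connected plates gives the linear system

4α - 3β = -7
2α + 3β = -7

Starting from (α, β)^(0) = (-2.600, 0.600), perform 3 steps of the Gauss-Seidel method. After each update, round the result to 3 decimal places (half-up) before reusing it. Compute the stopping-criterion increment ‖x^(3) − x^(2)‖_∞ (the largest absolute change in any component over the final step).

0.775

Iteration 1:
  α = (-7 - (-3)·0.600) / (4) = -1.300
  β = (-7 - (2)·-1.300) / (3) = -1.467
Iteration 2:
  α = (-7 - (-3)·-1.467) / (4) = -2.850
  β = (-7 - (2)·-2.850) / (3) = -0.433
Iteration 3:
  α = (-7 - (-3)·-0.433) / (4) = -2.075
  β = (-7 - (2)·-2.075) / (3) = -0.950
Change: (0.775, -0.517) → max |·| = 0.775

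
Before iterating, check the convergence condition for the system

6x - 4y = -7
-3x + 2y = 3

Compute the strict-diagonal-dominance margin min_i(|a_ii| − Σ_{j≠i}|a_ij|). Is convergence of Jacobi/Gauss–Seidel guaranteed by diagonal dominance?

row 1: |6| − (4) = 2
row 2: |2| − (3) = -1
minimum over rows = -1 → not strictly diagonally dominant

-1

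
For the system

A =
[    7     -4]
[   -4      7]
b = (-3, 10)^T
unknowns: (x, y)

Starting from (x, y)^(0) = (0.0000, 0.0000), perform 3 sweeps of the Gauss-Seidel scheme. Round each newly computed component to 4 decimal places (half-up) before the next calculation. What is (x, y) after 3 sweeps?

(0.4687, 1.6964)

Iteration 1:
  x = (-3 - (-4)·0.0000) / (7) = -0.4286
  y = (10 - (-4)·-0.4286) / (7) = 1.1837
Iteration 2:
  x = (-3 - (-4)·1.1837) / (7) = 0.2478
  y = (10 - (-4)·0.2478) / (7) = 1.5702
Iteration 3:
  x = (-3 - (-4)·1.5702) / (7) = 0.4687
  y = (10 - (-4)·0.4687) / (7) = 1.6964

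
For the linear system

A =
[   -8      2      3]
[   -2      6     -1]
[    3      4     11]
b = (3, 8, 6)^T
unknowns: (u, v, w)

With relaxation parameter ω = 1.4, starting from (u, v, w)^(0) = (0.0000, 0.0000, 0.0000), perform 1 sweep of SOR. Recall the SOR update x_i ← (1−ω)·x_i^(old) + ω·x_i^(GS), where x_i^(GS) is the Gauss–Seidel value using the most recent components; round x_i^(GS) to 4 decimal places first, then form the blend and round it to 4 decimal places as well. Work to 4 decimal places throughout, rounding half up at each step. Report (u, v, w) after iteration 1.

(-0.5250, 1.6216, 0.1386)

Iteration 1:
  u: GS value = (3 - (2)·0.0000 - (3)·0.0000) / (-8) = -0.3750;  u ← (1−ω)·0.0000 + ω·-0.3750 = -0.5250
  v: GS value = (8 - (-2)·-0.5250 - (-1)·0.0000) / (6) = 1.1583;  v ← (1−ω)·0.0000 + ω·1.1583 = 1.6216
  w: GS value = (6 - (3)·-0.5250 - (4)·1.6216) / (11) = 0.0990;  w ← (1−ω)·0.0000 + ω·0.0990 = 0.1386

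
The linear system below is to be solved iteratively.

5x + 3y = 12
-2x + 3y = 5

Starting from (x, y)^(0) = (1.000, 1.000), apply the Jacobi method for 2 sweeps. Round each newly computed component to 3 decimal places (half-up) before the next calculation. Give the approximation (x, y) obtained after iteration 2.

Iteration 1:
  x = (12 - (3)·1.000) / (5) = 1.800
  y = (5 - (-2)·1.000) / (3) = 2.333
Iteration 2:
  x = (12 - (3)·2.333) / (5) = 1.000
  y = (5 - (-2)·1.800) / (3) = 2.867

(1.000, 2.867)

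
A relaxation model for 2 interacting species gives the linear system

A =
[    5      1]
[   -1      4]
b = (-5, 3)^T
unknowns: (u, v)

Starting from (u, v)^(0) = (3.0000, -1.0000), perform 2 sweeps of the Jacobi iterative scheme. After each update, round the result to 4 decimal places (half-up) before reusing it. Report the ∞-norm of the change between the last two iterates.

0.9500

Iteration 1:
  u = (-5 - (1)·-1.0000) / (5) = -0.8000
  v = (3 - (-1)·3.0000) / (4) = 1.5000
Iteration 2:
  u = (-5 - (1)·1.5000) / (5) = -1.3000
  v = (3 - (-1)·-0.8000) / (4) = 0.5500
Change: (-0.5000, -0.9500) → max |·| = 0.9500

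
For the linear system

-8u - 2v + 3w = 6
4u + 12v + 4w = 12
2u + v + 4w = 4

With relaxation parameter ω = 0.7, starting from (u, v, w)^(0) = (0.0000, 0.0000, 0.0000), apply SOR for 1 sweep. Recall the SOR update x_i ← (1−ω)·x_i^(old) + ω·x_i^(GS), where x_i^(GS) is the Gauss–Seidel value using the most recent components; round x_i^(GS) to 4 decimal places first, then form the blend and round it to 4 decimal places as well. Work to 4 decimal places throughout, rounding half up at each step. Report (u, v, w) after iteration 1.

Iteration 1:
  u: GS value = (6 - (-2)·0.0000 - (3)·0.0000) / (-8) = -0.7500;  u ← (1−ω)·0.0000 + ω·-0.7500 = -0.5250
  v: GS value = (12 - (4)·-0.5250 - (4)·0.0000) / (12) = 1.1750;  v ← (1−ω)·0.0000 + ω·1.1750 = 0.8225
  w: GS value = (4 - (2)·-0.5250 - (1)·0.8225) / (4) = 1.0569;  w ← (1−ω)·0.0000 + ω·1.0569 = 0.7398

(-0.5250, 0.8225, 0.7398)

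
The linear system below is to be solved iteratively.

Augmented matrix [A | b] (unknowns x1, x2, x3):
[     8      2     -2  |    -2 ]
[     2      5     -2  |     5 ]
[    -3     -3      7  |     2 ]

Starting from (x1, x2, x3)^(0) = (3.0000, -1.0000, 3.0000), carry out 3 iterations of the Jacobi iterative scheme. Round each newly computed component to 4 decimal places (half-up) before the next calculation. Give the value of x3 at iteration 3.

Iteration 1:
  x1 = (-2 - (2)·-1.0000 - (-2)·3.0000) / (8) = 0.7500
  x2 = (5 - (2)·3.0000 - (-2)·3.0000) / (5) = 1.0000
  x3 = (2 - (-3)·3.0000 - (-3)·-1.0000) / (7) = 1.1429
Iteration 2:
  x1 = (-2 - (2)·1.0000 - (-2)·1.1429) / (8) = -0.2143
  x2 = (5 - (2)·0.7500 - (-2)·1.1429) / (5) = 1.1572
  x3 = (2 - (-3)·0.7500 - (-3)·1.0000) / (7) = 1.0357
Iteration 3:
  x1 = (-2 - (2)·1.1572 - (-2)·1.0357) / (8) = -0.2804
  x2 = (5 - (2)·-0.2143 - (-2)·1.0357) / (5) = 1.5000
  x3 = (2 - (-3)·-0.2143 - (-3)·1.1572) / (7) = 0.6898

0.6898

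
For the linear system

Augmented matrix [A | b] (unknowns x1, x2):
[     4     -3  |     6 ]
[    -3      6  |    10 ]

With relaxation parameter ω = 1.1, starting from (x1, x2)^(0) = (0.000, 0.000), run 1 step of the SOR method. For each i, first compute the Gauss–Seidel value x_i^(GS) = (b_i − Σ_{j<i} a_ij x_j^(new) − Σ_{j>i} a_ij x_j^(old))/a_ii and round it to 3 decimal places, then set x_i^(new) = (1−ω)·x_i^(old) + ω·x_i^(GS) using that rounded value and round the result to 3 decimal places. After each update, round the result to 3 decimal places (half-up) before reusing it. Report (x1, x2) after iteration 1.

Iteration 1:
  x1: GS value = (6 - (-3)·0.000) / (4) = 1.500;  x1 ← (1−ω)·0.000 + ω·1.500 = 1.650
  x2: GS value = (10 - (-3)·1.650) / (6) = 2.492;  x2 ← (1−ω)·0.000 + ω·2.492 = 2.741

(1.650, 2.741)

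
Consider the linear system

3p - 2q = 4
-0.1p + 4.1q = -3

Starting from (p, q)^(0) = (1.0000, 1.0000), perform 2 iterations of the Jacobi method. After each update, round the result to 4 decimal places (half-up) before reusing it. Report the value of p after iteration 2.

0.8618

Iteration 1:
  p = (4 - (-2)·1.0000) / (3) = 2.0000
  q = (-3 - (-0.1)·1.0000) / (4.1) = -0.7073
Iteration 2:
  p = (4 - (-2)·-0.7073) / (3) = 0.8618
  q = (-3 - (-0.1)·2.0000) / (4.1) = -0.6829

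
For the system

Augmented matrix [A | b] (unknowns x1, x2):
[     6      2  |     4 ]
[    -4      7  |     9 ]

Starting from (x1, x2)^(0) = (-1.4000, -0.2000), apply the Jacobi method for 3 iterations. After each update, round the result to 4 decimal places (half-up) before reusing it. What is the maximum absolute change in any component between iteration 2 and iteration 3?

Iteration 1:
  x1 = (4 - (2)·-0.2000) / (6) = 0.7333
  x2 = (9 - (-4)·-1.4000) / (7) = 0.4857
Iteration 2:
  x1 = (4 - (2)·0.4857) / (6) = 0.5048
  x2 = (9 - (-4)·0.7333) / (7) = 1.7047
Iteration 3:
  x1 = (4 - (2)·1.7047) / (6) = 0.0984
  x2 = (9 - (-4)·0.5048) / (7) = 1.5742
Change: (-0.4064, -0.1305) → max |·| = 0.4064

0.4064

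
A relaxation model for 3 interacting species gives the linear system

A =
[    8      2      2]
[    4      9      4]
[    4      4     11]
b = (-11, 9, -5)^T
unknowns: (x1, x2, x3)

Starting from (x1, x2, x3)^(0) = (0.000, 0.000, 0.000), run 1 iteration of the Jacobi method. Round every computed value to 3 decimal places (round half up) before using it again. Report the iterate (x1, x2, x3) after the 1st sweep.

Iteration 1:
  x1 = (-11 - (2)·0.000 - (2)·0.000) / (8) = -1.375
  x2 = (9 - (4)·0.000 - (4)·0.000) / (9) = 1.000
  x3 = (-5 - (4)·0.000 - (4)·0.000) / (11) = -0.455

(-1.375, 1.000, -0.455)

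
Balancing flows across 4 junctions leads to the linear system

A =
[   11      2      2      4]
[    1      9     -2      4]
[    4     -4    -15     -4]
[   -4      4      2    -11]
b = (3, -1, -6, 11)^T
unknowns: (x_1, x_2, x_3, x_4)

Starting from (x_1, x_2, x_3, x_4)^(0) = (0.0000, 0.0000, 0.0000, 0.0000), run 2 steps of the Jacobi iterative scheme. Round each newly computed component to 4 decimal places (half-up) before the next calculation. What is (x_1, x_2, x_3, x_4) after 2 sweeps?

(0.5838, 0.3919, 0.7690, -1.0668)

Iteration 1:
  x_1 = (3 - (2)·0.0000 - (2)·0.0000 - (4)·0.0000) / (11) = 0.2727
  x_2 = (-1 - (1)·0.0000 - (-2)·0.0000 - (4)·0.0000) / (9) = -0.1111
  x_3 = (-6 - (4)·0.0000 - (-4)·0.0000 - (-4)·0.0000) / (-15) = 0.4000
  x_4 = (11 - (-4)·0.0000 - (4)·0.0000 - (2)·0.0000) / (-11) = -1.0000
Iteration 2:
  x_1 = (3 - (2)·-0.1111 - (2)·0.4000 - (4)·-1.0000) / (11) = 0.5838
  x_2 = (-1 - (1)·0.2727 - (-2)·0.4000 - (4)·-1.0000) / (9) = 0.3919
  x_3 = (-6 - (4)·0.2727 - (-4)·-0.1111 - (-4)·-1.0000) / (-15) = 0.7690
  x_4 = (11 - (-4)·0.2727 - (4)·-0.1111 - (2)·0.4000) / (-11) = -1.0668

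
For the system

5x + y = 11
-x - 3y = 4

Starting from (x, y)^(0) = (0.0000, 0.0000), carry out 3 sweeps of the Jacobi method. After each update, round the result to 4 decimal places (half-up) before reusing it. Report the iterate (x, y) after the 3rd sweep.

Iteration 1:
  x = (11 - (1)·0.0000) / (5) = 2.2000
  y = (4 - (-1)·0.0000) / (-3) = -1.3333
Iteration 2:
  x = (11 - (1)·-1.3333) / (5) = 2.4667
  y = (4 - (-1)·2.2000) / (-3) = -2.0667
Iteration 3:
  x = (11 - (1)·-2.0667) / (5) = 2.6133
  y = (4 - (-1)·2.4667) / (-3) = -2.1556

(2.6133, -2.1556)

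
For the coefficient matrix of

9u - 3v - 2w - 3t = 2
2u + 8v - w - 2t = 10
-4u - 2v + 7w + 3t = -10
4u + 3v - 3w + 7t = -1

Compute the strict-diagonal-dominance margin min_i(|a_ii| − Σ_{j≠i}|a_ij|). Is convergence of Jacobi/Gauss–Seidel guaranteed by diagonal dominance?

-3

row 1: |9| − (3+2+3) = 1
row 2: |8| − (2+1+2) = 3
row 3: |7| − (4+2+3) = -2
row 4: |7| − (4+3+3) = -3
minimum over rows = -3 → not strictly diagonally dominant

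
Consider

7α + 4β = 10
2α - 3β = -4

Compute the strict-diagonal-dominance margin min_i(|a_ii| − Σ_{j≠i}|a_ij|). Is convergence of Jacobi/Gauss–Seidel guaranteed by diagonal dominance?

row 1: |7| − (4) = 3
row 2: |-3| − (2) = 1
minimum over rows = 1 → strictly diagonally dominant (convergence guaranteed)

1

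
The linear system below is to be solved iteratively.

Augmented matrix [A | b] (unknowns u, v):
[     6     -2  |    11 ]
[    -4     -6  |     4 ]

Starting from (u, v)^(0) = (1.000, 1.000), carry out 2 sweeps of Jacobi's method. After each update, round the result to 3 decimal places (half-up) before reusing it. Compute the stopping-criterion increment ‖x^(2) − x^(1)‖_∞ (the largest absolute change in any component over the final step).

Iteration 1:
  u = (11 - (-2)·1.000) / (6) = 2.167
  v = (4 - (-4)·1.000) / (-6) = -1.333
Iteration 2:
  u = (11 - (-2)·-1.333) / (6) = 1.389
  v = (4 - (-4)·2.167) / (-6) = -2.111
Change: (-0.778, -0.778) → max |·| = 0.778

0.778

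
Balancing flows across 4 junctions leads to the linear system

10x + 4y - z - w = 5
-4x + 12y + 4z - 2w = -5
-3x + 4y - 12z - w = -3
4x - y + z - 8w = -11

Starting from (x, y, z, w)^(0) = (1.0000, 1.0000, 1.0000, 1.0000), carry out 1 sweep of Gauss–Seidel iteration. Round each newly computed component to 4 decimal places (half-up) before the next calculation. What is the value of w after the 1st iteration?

1.5767

Iteration 1:
  x = (5 - (4)·1.0000 - (-1)·1.0000 - (-1)·1.0000) / (10) = 0.3000
  y = (-5 - (-4)·0.3000 - (4)·1.0000 - (-2)·1.0000) / (12) = -0.4833
  z = (-3 - (-3)·0.3000 - (4)·-0.4833 - (-1)·1.0000) / (-12) = -0.0694
  w = (-11 - (4)·0.3000 - (-1)·-0.4833 - (1)·-0.0694) / (-8) = 1.5767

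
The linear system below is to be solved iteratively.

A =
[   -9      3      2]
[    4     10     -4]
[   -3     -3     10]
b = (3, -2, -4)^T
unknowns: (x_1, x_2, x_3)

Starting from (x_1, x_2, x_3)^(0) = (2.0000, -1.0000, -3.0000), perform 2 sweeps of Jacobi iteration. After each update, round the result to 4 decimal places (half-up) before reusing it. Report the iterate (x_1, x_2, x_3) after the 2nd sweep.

(-1.0889, 0.2933, -1.4600)

Iteration 1:
  x_1 = (3 - (3)·-1.0000 - (2)·-3.0000) / (-9) = -1.3333
  x_2 = (-2 - (4)·2.0000 - (-4)·-3.0000) / (10) = -2.2000
  x_3 = (-4 - (-3)·2.0000 - (-3)·-1.0000) / (10) = -0.1000
Iteration 2:
  x_1 = (3 - (3)·-2.2000 - (2)·-0.1000) / (-9) = -1.0889
  x_2 = (-2 - (4)·-1.3333 - (-4)·-0.1000) / (10) = 0.2933
  x_3 = (-4 - (-3)·-1.3333 - (-3)·-2.2000) / (10) = -1.4600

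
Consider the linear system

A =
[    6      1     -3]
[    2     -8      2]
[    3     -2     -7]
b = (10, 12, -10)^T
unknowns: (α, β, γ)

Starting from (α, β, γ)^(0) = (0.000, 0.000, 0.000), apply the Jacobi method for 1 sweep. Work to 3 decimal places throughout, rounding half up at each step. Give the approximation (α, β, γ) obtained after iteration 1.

Iteration 1:
  α = (10 - (1)·0.000 - (-3)·0.000) / (6) = 1.667
  β = (12 - (2)·0.000 - (2)·0.000) / (-8) = -1.500
  γ = (-10 - (3)·0.000 - (-2)·0.000) / (-7) = 1.429

(1.667, -1.500, 1.429)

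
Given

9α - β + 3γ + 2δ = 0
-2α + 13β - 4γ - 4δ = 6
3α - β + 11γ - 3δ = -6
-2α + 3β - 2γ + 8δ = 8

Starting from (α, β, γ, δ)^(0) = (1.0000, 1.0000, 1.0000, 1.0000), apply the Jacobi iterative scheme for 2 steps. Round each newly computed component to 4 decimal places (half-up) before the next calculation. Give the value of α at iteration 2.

Iteration 1:
  α = (0 - (-1)·1.0000 - (3)·1.0000 - (2)·1.0000) / (9) = -0.4444
  β = (6 - (-2)·1.0000 - (-4)·1.0000 - (-4)·1.0000) / (13) = 1.2308
  γ = (-6 - (3)·1.0000 - (-1)·1.0000 - (-3)·1.0000) / (11) = -0.4545
  δ = (8 - (-2)·1.0000 - (3)·1.0000 - (-2)·1.0000) / (8) = 1.1250
Iteration 2:
  α = (0 - (-1)·1.2308 - (3)·-0.4545 - (2)·1.1250) / (9) = 0.0383
  β = (6 - (-2)·-0.4444 - (-4)·-0.4545 - (-4)·1.1250) / (13) = 0.5995
  γ = (-6 - (3)·-0.4444 - (-1)·1.2308 - (-3)·1.1250) / (11) = -0.0055
  δ = (8 - (-2)·-0.4444 - (3)·1.2308 - (-2)·-0.4545) / (8) = 0.3137

0.0383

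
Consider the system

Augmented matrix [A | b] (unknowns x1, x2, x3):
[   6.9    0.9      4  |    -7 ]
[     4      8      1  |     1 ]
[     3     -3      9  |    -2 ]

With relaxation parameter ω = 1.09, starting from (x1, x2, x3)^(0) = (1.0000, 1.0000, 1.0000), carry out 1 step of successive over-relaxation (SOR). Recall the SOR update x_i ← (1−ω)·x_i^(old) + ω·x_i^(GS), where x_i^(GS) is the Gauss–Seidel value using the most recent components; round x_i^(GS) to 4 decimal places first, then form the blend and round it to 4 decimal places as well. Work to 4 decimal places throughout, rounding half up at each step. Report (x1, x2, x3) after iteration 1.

(-1.9698, 0.9835, 0.7408)

Iteration 1:
  x1: GS value = (-7 - (0.9)·1.0000 - (4)·1.0000) / (6.9) = -1.7246;  x1 ← (1−ω)·1.0000 + ω·-1.7246 = -1.9698
  x2: GS value = (1 - (4)·-1.9698 - (1)·1.0000) / (8) = 0.9849;  x2 ← (1−ω)·1.0000 + ω·0.9849 = 0.9835
  x3: GS value = (-2 - (3)·-1.9698 - (-3)·0.9835) / (9) = 0.7622;  x3 ← (1−ω)·1.0000 + ω·0.7622 = 0.7408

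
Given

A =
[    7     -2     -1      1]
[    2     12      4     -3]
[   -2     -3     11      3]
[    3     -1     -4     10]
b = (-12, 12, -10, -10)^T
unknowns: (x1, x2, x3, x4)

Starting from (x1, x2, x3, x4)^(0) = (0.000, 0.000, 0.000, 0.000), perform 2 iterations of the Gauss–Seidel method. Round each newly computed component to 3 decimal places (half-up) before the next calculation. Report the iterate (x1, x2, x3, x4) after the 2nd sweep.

Iteration 1:
  x1 = (-12 - (-2)·0.000 - (-1)·0.000 - (1)·0.000) / (7) = -1.714
  x2 = (12 - (2)·-1.714 - (4)·0.000 - (-3)·0.000) / (12) = 1.286
  x3 = (-10 - (-2)·-1.714 - (-3)·1.286 - (3)·0.000) / (11) = -0.870
  x4 = (-10 - (3)·-1.714 - (-1)·1.286 - (-4)·-0.870) / (10) = -0.705
Iteration 2:
  x1 = (-12 - (-2)·1.286 - (-1)·-0.870 - (1)·-0.705) / (7) = -1.370
  x2 = (12 - (2)·-1.370 - (4)·-0.870 - (-3)·-0.705) / (12) = 1.342
  x3 = (-10 - (-2)·-1.370 - (-3)·1.342 - (3)·-0.705) / (11) = -0.600
  x4 = (-10 - (3)·-1.370 - (-1)·1.342 - (-4)·-0.600) / (10) = -0.695

(-1.370, 1.342, -0.600, -0.695)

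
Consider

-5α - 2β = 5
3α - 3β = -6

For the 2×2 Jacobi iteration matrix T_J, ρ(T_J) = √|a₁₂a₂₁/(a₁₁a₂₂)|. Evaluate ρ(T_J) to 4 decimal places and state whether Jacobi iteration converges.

0.6325

a₁₂a₂₁/(a₁₁a₂₂) = (-2)·(3) / ((-5)·(-3)) = -0.400000
ρ = √|-0.400000| = √0.400000 = 0.6325
ρ < 1, so Jacobi converges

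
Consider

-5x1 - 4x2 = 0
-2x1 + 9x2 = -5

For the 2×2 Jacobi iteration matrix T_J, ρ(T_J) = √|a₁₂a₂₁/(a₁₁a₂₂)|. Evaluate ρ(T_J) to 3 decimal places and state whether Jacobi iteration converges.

a₁₂a₂₁/(a₁₁a₂₂) = (-4)·(-2) / ((-5)·(9)) = -0.177778
ρ = √|-0.177778| = √0.177778 = 0.422
ρ < 1, so Jacobi converges

0.422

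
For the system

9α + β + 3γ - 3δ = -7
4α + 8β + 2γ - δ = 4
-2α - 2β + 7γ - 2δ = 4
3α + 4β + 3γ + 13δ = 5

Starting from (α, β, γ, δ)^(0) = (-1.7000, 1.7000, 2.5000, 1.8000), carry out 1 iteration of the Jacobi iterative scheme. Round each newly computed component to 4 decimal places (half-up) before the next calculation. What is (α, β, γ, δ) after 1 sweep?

Iteration 1:
  α = (-7 - (1)·1.7000 - (3)·2.5000 - (-3)·1.8000) / (9) = -1.2000
  β = (4 - (4)·-1.7000 - (2)·2.5000 - (-1)·1.8000) / (8) = 0.9500
  γ = (4 - (-2)·-1.7000 - (-2)·1.7000 - (-2)·1.8000) / (7) = 1.0857
  δ = (5 - (3)·-1.7000 - (4)·1.7000 - (3)·2.5000) / (13) = -0.3231

(-1.2000, 0.9500, 1.0857, -0.3231)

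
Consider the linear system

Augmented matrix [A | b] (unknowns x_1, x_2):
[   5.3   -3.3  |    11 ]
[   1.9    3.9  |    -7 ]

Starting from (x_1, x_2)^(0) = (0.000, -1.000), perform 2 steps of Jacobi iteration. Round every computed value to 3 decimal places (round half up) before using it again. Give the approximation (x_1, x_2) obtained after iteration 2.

(0.958, -2.503)

Iteration 1:
  x_1 = (11 - (-3.3)·-1.000) / (5.3) = 1.453
  x_2 = (-7 - (1.9)·0.000) / (3.9) = -1.795
Iteration 2:
  x_1 = (11 - (-3.3)·-1.795) / (5.3) = 0.958
  x_2 = (-7 - (1.9)·1.453) / (3.9) = -2.503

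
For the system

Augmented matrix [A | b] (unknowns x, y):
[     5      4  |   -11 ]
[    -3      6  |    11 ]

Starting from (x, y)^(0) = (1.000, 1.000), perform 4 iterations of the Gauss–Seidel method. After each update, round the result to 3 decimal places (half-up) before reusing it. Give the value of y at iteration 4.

Iteration 1:
  x = (-11 - (4)·1.000) / (5) = -3.000
  y = (11 - (-3)·-3.000) / (6) = 0.333
Iteration 2:
  x = (-11 - (4)·0.333) / (5) = -2.466
  y = (11 - (-3)·-2.466) / (6) = 0.600
Iteration 3:
  x = (-11 - (4)·0.600) / (5) = -2.680
  y = (11 - (-3)·-2.680) / (6) = 0.493
Iteration 4:
  x = (-11 - (4)·0.493) / (5) = -2.594
  y = (11 - (-3)·-2.594) / (6) = 0.536

0.536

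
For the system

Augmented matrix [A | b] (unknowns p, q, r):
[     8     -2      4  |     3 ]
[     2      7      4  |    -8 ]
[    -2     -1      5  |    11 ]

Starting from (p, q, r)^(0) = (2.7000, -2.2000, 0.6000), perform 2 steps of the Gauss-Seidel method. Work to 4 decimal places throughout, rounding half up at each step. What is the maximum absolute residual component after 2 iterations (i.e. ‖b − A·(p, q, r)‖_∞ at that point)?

1.0117

Iteration 1:
  p = (3 - (-2)·-2.2000 - (4)·0.6000) / (8) = -0.4750
  q = (-8 - (2)·-0.4750 - (4)·0.6000) / (7) = -1.3500
  r = (11 - (-2)·-0.4750 - (-1)·-1.3500) / (5) = 1.7400
Iteration 2:
  p = (3 - (-2)·-1.3500 - (4)·1.7400) / (8) = -0.8325
  q = (-8 - (2)·-0.8325 - (4)·1.7400) / (7) = -1.8993
  r = (11 - (-2)·-0.8325 - (-1)·-1.8993) / (5) = 1.4871
Residual b − A·x = (-0.0870, 1.0117, 0.0002); ∞-norm = 1.0117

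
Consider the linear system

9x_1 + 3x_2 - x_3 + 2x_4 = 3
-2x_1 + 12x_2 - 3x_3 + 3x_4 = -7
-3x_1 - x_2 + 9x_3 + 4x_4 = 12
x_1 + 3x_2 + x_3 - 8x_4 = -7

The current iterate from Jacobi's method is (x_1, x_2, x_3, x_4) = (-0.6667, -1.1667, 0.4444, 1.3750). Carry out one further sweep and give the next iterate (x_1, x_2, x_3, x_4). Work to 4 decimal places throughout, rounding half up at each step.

(0.4661, -0.9271, 0.3704, 0.4097)

One sweep:
  x_1 = (3 - (3)·-1.1667 - (-1)·0.4444 - (2)·1.3750) / (9) = 0.4661
  x_2 = (-7 - (-2)·-0.6667 - (-3)·0.4444 - (3)·1.3750) / (12) = -0.9271
  x_3 = (12 - (-3)·-0.6667 - (-1)·-1.1667 - (4)·1.3750) / (9) = 0.3704
  x_4 = (-7 - (1)·-0.6667 - (3)·-1.1667 - (1)·0.4444) / (-8) = 0.4097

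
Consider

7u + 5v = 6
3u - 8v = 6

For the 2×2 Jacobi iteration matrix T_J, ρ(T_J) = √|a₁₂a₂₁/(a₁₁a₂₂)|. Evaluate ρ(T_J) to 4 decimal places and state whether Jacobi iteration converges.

a₁₂a₂₁/(a₁₁a₂₂) = (5)·(3) / ((7)·(-8)) = -0.267857
ρ = √|-0.267857| = √0.267857 = 0.5175
ρ < 1, so Jacobi converges

0.5175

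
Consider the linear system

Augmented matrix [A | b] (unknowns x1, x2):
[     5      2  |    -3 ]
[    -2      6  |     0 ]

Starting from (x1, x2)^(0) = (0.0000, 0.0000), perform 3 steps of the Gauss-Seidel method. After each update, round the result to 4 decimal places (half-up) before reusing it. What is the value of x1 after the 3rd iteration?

Iteration 1:
  x1 = (-3 - (2)·0.0000) / (5) = -0.6000
  x2 = (0 - (-2)·-0.6000) / (6) = -0.2000
Iteration 2:
  x1 = (-3 - (2)·-0.2000) / (5) = -0.5200
  x2 = (0 - (-2)·-0.5200) / (6) = -0.1733
Iteration 3:
  x1 = (-3 - (2)·-0.1733) / (5) = -0.5307
  x2 = (0 - (-2)·-0.5307) / (6) = -0.1769

-0.5307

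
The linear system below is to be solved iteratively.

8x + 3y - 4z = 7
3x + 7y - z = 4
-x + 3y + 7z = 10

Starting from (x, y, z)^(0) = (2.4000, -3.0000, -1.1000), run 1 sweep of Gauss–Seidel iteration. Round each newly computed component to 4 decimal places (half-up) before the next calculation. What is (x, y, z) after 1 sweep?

(1.4500, -0.2071, 1.7245)

Iteration 1:
  x = (7 - (3)·-3.0000 - (-4)·-1.1000) / (8) = 1.4500
  y = (4 - (3)·1.4500 - (-1)·-1.1000) / (7) = -0.2071
  z = (10 - (-1)·1.4500 - (3)·-0.2071) / (7) = 1.7245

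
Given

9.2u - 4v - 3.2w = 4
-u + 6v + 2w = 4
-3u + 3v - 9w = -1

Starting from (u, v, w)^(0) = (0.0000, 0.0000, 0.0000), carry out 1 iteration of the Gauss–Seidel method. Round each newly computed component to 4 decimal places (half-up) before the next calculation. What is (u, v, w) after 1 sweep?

(0.4348, 0.7391, 0.2125)

Iteration 1:
  u = (4 - (-4)·0.0000 - (-3.2)·0.0000) / (9.2) = 0.4348
  v = (4 - (-1)·0.4348 - (2)·0.0000) / (6) = 0.7391
  w = (-1 - (-3)·0.4348 - (3)·0.7391) / (-9) = 0.2125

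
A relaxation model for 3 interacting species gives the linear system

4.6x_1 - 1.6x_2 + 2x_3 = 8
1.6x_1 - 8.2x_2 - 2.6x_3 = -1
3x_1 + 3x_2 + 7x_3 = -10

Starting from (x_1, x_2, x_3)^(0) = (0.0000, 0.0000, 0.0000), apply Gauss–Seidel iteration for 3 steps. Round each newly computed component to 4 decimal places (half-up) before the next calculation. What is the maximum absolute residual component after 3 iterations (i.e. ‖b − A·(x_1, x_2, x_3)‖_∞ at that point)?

1.7263

Iteration 1:
  x_1 = (8 - (-1.6)·0.0000 - (2)·0.0000) / (4.6) = 1.7391
  x_2 = (-1 - (1.6)·1.7391 - (-2.6)·0.0000) / (-8.2) = 0.4613
  x_3 = (-10 - (3)·1.7391 - (3)·0.4613) / (7) = -2.3716
Iteration 2:
  x_1 = (8 - (-1.6)·0.4613 - (2)·-2.3716) / (4.6) = 2.9307
  x_2 = (-1 - (1.6)·2.9307 - (-2.6)·-2.3716) / (-8.2) = 1.4458
  x_3 = (-10 - (3)·2.9307 - (3)·1.4458) / (7) = -3.3042
Iteration 3:
  x_1 = (8 - (-1.6)·1.4458 - (2)·-3.3042) / (4.6) = 3.6786
  x_2 = (-1 - (1.6)·3.6786 - (-2.6)·-3.3042) / (-8.2) = 1.8874
  x_3 = (-10 - (3)·3.6786 - (3)·1.8874) / (7) = -3.8140
Residual b − A·x = (1.7263, -1.3255, 0.0000); ∞-norm = 1.7263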